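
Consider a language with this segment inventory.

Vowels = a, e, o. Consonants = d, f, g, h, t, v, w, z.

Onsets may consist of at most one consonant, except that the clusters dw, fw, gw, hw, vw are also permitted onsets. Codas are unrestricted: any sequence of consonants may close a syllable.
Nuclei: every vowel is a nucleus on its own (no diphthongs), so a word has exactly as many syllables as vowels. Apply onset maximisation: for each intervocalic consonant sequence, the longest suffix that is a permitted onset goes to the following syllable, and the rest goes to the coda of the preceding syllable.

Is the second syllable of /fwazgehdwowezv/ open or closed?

closed

Vowels present: a, e, o, e; each is a nucleus, giving 4 syllables.
Between /a/ (V1) and /e/ (V2): /zg/; trying suffixes from longest down, /g/ is the first permitted one, so coda /z/ | onset /g/.
Between /e/ (V2) and /o/ (V3): /hdw/ — longest licit onset from the right is /dw/, leaving /h/ as coda.
Between /o/ (V3) and /e/ (V4): /w/ is a single consonant, so it becomes the next onset.
Syllabification: fwaz.geh.dwo.wezv.
Syllable 2 is /geh/ with coda /h/, so it is closed.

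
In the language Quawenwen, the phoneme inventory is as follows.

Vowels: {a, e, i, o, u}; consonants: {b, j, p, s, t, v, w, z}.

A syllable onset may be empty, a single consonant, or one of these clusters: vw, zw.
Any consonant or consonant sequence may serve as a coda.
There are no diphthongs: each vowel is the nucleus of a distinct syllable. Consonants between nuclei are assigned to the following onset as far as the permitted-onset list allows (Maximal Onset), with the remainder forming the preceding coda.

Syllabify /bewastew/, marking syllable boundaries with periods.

be.was.tew

Nuclei (vowels): e, a, e → 3 syllables.
/e…a/ gap (V1→V2): /w/ → onset of the next syllable (single consonants are always licit onsets).
/a…e/ gap (V2→V3): /st/ splits as /s/ + /t/ (/t/ is the longest suffix that is a licit onset).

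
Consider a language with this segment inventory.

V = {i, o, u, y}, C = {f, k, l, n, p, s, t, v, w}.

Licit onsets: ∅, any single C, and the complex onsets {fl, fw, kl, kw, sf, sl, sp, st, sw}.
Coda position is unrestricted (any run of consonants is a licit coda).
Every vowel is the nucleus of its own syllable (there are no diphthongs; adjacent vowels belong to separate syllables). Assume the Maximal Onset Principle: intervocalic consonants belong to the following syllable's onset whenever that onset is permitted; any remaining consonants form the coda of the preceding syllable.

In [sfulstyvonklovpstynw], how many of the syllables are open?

1

Nuclei (vowels): u, y, o, o, y → 5 syllables.
Between /u/ (V1) and /y/ (V2): /lst/; trying suffixes from longest down, /st/ is the first permitted one, so coda /l/ | onset /st/.
Between /y/ (V2) and /o/ (V3): /v/ is a single consonant, so it becomes the next onset.
Between /o/ (V3) and /o/ (V4): /nkl/; trying suffixes from longest down, /kl/ is the first permitted one, so coda /n/ | onset /kl/.
Between /o/ (V4) and /y/ (V5): /vpst/; trying suffixes from longest down, /st/ is the first permitted one, so coda /vp/ | onset /st/.
Syllabification: sful.sty.von.klovp.stynw.
Classifying each syllable: /sful/ (closed), /sty/ (open), /von/ (closed), /klovp/ (closed), /stynw/ (closed).
Open syllables: 1.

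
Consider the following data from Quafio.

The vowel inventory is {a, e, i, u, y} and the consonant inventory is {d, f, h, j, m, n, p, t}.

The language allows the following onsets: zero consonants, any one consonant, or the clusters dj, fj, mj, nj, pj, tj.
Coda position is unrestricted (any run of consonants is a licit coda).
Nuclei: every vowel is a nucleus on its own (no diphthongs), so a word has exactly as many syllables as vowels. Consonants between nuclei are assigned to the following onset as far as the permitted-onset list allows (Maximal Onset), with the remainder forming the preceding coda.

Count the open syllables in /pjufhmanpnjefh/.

Nuclei (vowels): u, a, e → 3 syllables.
V1 /u/ – V2 /a/: /fhm/ — longest licit onset from the right is /m/, leaving /fh/ as coda.
V2 /a/ – V3 /e/: cluster /npnj/ — the longest permitted-onset suffix is /nj/; onset = /nj/, preceding coda = /np/.
So the parse is pjufh.manp.njefh.
Classifying each syllable: /pjufh/ (closed), /manp/ (closed), /njefh/ (closed).
Open syllables: 0.

0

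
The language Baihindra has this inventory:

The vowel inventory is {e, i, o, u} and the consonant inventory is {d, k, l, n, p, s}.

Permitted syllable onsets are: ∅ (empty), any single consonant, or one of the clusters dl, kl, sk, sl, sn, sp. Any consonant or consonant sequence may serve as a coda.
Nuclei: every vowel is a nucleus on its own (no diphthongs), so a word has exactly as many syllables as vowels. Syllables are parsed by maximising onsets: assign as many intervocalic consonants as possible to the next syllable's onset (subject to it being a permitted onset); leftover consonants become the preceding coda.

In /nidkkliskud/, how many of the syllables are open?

The vowels are i, i, u — 3 nuclei, so 3 syllables.
Between /i/ (V1) and /i/ (V2): /dkkl/ — longest licit onset from the right is /kl/, leaving /dk/ as coda.
Between /i/ (V2) and /u/ (V3): /sk/ is a licit onset in full, so it all attaches to the next syllable.
So the parse is nidk.kli.skud.
Classifying each syllable: /nidk/ (closed), /kli/ (open), /skud/ (closed).
Open syllables: 1.

1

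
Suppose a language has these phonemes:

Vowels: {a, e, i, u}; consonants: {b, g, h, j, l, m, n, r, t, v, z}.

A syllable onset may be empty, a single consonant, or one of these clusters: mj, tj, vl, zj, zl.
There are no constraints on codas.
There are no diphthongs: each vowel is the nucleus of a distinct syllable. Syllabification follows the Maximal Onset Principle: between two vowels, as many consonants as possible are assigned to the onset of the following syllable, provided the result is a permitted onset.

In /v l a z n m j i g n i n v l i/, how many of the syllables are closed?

3

Vowels present: a, i, i, i; each is a nucleus, giving 4 syllables.
σ1/σ2 boundary: /znmj/ splits as /zn/ + /mj/ (/mj/ is the longest suffix that is a licit onset).
σ2/σ3 boundary: cluster /gn/ — the longest permitted-onset suffix is /n/; onset = /n/, preceding coda = /g/.
σ3/σ4 boundary: cluster /nvl/ — the longest permitted-onset suffix is /vl/; onset = /vl/, preceding coda = /n/.
Result: vlazn.mjig.nin.vli.
Classifying each syllable: /vlazn/ (closed), /mjig/ (closed), /nin/ (closed), /vli/ (open).
Closed syllables: 3.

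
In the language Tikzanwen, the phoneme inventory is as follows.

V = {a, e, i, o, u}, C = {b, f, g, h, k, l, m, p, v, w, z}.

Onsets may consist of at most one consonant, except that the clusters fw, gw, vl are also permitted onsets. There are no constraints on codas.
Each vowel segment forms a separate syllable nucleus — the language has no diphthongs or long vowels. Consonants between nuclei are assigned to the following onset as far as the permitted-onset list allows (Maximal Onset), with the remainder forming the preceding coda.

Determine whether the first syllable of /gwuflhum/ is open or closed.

Nuclei (vowels): u, u → 2 syllables.
σ1/σ2 boundary: /flh/ splits as /fl/ + /h/ (/h/ is the longest suffix that is a licit onset).
So the parse is gwufl.hum.
Syllable 1 is /gwufl/ with coda /fl/, so it is closed.

closed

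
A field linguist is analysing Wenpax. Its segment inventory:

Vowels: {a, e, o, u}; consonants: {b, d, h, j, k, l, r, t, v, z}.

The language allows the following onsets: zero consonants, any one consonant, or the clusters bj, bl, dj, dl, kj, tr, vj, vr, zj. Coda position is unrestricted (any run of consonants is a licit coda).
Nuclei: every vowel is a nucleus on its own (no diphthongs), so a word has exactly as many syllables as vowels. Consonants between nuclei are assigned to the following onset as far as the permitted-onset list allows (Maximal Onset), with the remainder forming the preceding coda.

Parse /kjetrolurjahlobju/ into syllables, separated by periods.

kje.tro.lur.jah.lo.bju

Vowels present: e, o, u, a, o, u; each is a nucleus, giving 6 syllables.
σ1/σ2 boundary: cluster /tr/ — /tr/ is itself a permitted onset, so the whole cluster goes right; preceding coda = ∅.
σ2/σ3 boundary: /l/ is a single consonant, so it becomes the next onset.
σ3/σ4 boundary: /rj/ splits as /r/ + /j/ (/j/ is the longest suffix that is a licit onset).
σ4/σ5 boundary: /hl/; trying suffixes from longest down, /l/ is the first permitted one, so coda /h/ | onset /l/.
σ5/σ6 boundary: cluster /bj/ — /bj/ is itself a permitted onset, so the whole cluster goes right; preceding coda = ∅.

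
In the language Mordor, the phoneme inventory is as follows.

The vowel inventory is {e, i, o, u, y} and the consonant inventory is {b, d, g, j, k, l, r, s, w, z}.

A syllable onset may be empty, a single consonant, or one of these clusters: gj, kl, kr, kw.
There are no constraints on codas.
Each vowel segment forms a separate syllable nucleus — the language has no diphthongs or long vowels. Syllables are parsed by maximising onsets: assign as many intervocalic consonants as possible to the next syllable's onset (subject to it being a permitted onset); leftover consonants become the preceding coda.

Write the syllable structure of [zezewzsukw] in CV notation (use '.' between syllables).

CV.CVCC.CVCC

Vowels present: e, e, u; each is a nucleus, giving 3 syllables.
σ1/σ2 boundary: /z/ → onset of the next syllable (single consonants are always licit onsets).
σ2/σ3 boundary: /wzs/ — longest licit onset from the right is /s/, leaving /wz/ as coda.
Syllabification: ze.zewz.sukw.
Mapping each syllable to C/V: /ze/ → CV, /zewz/ → CVCC, /sukw/ → CVCC.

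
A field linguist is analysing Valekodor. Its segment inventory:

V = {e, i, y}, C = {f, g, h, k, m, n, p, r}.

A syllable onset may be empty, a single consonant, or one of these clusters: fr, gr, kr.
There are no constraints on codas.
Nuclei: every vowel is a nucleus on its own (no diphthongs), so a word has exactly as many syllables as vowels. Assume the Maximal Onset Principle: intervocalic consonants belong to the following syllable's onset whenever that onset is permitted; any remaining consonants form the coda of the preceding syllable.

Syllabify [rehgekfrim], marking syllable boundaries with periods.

reh.gek.frim

Vowels present: e, e, i; each is a nucleus, giving 3 syllables.
/e…e/ gap (V1→V2): /hg/ — longest licit onset from the right is /g/, leaving /h/ as coda.
/e…i/ gap (V2→V3): /kfr/ splits as /k/ + /fr/ (/fr/ is the longest suffix that is a licit onset).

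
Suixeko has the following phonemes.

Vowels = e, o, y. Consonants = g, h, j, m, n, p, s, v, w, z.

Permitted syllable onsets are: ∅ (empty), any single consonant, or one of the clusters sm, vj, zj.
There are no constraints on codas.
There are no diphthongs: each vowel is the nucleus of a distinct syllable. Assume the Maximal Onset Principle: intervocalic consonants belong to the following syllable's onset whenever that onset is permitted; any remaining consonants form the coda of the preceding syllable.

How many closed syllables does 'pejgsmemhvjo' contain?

2

Nuclei (vowels): e, e, o → 3 syllables.
Between /e/ (V1) and /e/ (V2): /jgsm/; trying suffixes from longest down, /sm/ is the first permitted one, so coda /jg/ | onset /sm/.
Between /e/ (V2) and /o/ (V3): /mhvj/; trying suffixes from longest down, /vj/ is the first permitted one, so coda /mh/ | onset /vj/.
Result: pejg.smemh.vjo.
Classifying each syllable: /pejg/ (closed), /smemh/ (closed), /vjo/ (open).
Closed syllables: 2.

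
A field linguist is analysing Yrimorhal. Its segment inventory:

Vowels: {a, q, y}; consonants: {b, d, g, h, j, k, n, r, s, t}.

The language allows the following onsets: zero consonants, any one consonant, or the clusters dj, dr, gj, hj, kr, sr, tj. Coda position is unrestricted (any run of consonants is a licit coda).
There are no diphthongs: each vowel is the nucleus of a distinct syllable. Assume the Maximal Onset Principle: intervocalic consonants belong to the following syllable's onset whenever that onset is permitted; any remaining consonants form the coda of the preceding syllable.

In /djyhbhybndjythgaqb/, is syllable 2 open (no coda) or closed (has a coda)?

closed

Nuclei (vowels): y, y, y, a, q → 5 syllables.
V1 /y/ – V2 /y/: /hbh/ splits as /hb/ + /h/ (/h/ is the longest suffix that is a licit onset).
V2 /y/ – V3 /y/: /bndj/; trying suffixes from longest down, /dj/ is the first permitted one, so coda /bn/ | onset /dj/.
V3 /y/ – V4 /a/: /thg/; trying suffixes from longest down, /g/ is the first permitted one, so coda /th/ | onset /g/.
V4 /a/ – V5 /q/: hiatus — the boundary sits between the two vowels.
So the parse is djyhb.hybn.djyth.ga.qb.
Syllable 2 is /hybn/ with coda /bn/, so it is closed.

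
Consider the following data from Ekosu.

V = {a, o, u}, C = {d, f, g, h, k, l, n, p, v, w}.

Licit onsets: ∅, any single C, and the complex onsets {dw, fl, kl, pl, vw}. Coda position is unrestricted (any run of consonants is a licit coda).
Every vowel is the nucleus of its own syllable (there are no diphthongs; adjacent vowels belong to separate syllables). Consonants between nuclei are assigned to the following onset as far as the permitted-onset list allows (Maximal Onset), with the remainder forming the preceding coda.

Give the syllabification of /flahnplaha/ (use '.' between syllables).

Vowels present: a, a, a; each is a nucleus, giving 3 syllables.
V1 /a/ – V2 /a/: /hnpl/; trying suffixes from longest down, /pl/ is the first permitted one, so coda /hn/ | onset /pl/.
V2 /a/ – V3 /a/: just /h/ — single C goes to the following onset.

flahn.pla.ha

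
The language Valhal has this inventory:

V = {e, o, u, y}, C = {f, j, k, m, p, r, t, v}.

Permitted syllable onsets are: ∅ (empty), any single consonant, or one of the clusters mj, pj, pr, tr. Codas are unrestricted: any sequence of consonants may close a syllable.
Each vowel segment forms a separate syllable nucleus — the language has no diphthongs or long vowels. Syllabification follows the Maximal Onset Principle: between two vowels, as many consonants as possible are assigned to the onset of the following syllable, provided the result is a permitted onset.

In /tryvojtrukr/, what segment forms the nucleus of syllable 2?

Vowels present: y, o, u; each is a nucleus, giving 3 syllables.
The second nucleus (vowel 2 from the left) is /o/.

o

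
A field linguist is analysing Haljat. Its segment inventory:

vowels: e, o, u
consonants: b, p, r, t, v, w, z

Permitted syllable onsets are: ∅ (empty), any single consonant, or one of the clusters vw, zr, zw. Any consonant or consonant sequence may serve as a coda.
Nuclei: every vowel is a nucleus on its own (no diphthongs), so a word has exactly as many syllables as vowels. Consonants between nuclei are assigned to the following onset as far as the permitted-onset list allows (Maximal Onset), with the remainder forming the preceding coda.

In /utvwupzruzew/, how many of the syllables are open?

1

Vowels present: u, u, u, e; each is a nucleus, giving 4 syllables.
/u…u/ gap (V1→V2): /tvw/ — longest licit onset from the right is /vw/, leaving /t/ as coda.
/u…u/ gap (V2→V3): /pzr/; trying suffixes from longest down, /zr/ is the first permitted one, so coda /p/ | onset /zr/.
/u…e/ gap (V3→V4): just /z/ — single C goes to the following onset.
Putting it together: ut.vwup.zru.zew.
Classifying each syllable: /ut/ (closed), /vwup/ (closed), /zru/ (open), /zew/ (closed).
Open syllables: 1.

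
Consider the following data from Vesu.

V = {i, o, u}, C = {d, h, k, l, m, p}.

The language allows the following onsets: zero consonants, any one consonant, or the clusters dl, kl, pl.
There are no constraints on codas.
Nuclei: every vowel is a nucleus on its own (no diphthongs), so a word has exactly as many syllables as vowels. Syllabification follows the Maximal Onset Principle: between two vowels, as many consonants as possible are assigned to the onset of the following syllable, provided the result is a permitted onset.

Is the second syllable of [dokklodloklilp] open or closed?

The vowels are o, o, o, i — 4 nuclei, so 4 syllables.
V1 /o/ – V2 /o/: cluster /kkl/ — the longest permitted-onset suffix is /kl/; onset = /kl/, preceding coda = /k/.
V2 /o/ – V3 /o/: /dl/ is a licit onset in full, so it all attaches to the next syllable.
V3 /o/ – V4 /i/: cluster /kl/ — /kl/ is itself a permitted onset, so the whole cluster goes right; preceding coda = ∅.
So the parse is dok.klo.dlo.klilp.
Syllable 2 is /klo/; it ends in its nucleus with no coda, so it is open.

open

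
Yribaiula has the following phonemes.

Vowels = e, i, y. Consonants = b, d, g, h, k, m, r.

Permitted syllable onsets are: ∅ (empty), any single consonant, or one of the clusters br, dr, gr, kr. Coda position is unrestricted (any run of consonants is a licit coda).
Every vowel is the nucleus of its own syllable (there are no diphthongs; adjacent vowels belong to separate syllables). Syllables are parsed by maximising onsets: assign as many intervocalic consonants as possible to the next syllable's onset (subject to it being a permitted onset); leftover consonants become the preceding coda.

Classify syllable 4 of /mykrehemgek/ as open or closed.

Vowels present: y, e, e, e; each is a nucleus, giving 4 syllables.
V1 /y/ – V2 /e/: /kr/ — entire cluster is a permitted onset → onset /kr/, coda ∅.
V2 /e/ – V3 /e/: /h/ → onset of the next syllable (single consonants are always licit onsets).
V3 /e/ – V4 /e/: /mg/ — longest licit onset from the right is /g/, leaving /m/ as coda.
Result: my.kre.hem.gek.
Syllable 4 is /gek/ with coda /k/, so it is closed.

closed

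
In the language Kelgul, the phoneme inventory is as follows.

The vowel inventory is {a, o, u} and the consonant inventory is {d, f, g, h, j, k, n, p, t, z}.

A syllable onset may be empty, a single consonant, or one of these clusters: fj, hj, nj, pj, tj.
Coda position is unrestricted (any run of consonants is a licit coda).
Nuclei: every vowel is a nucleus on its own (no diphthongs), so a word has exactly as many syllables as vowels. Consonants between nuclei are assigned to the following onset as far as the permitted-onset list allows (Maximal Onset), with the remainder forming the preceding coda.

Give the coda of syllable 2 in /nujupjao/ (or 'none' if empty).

The vowels are u, u, a, o — 4 nuclei, so 4 syllables.
V1 /u/ – V2 /u/: just /j/ — single C goes to the following onset.
V2 /u/ – V3 /a/: cluster /pj/ — /pj/ is itself a permitted onset, so the whole cluster goes right; preceding coda = ∅.
V3 /a/ – V4 /o/: no consonants, so the boundary falls immediately after /a/.
Syllabification: nu.ju.pja.o.
Syllable 2 is /ju/: onset /j/, nucleus /u/, coda ∅.

none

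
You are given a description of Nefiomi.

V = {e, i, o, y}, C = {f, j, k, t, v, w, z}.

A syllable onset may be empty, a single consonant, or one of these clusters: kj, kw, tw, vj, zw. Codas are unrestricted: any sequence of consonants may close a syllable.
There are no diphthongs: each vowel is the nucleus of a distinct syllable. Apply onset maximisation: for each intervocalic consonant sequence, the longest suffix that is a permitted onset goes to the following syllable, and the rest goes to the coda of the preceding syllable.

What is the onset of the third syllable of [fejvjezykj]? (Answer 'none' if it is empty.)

Vowels present: e, e, y; each is a nucleus, giving 3 syllables.
σ1/σ2 boundary: /jvj/; trying suffixes from longest down, /vj/ is the first permitted one, so coda /j/ | onset /vj/.
σ2/σ3 boundary: /z/ is a single consonant, so it becomes the next onset.
Syllabification: fej.vje.zykj.
Syllable 3 is /zykj/: onset /z/, nucleus /y/, coda /kj/.

z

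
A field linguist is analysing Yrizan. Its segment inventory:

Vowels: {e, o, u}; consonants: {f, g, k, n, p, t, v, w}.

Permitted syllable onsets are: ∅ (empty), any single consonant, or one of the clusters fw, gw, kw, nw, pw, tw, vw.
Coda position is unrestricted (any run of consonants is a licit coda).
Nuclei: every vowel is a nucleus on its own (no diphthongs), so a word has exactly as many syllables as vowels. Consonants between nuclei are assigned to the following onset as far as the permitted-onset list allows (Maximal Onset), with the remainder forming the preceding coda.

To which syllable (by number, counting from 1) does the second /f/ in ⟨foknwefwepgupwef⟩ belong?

The vowels are o, e, e, u, e — 5 nuclei, so 5 syllables.
Between /o/ (V1) and /e/ (V2): /knw/ — longest licit onset from the right is /nw/, leaving /k/ as coda.
Between /e/ (V2) and /e/ (V3): /fw/ — entire cluster is a permitted onset → onset /fw/, coda ∅.
Between /e/ (V3) and /u/ (V4): /pg/ splits as /p/ + /g/ (/g/ is the longest suffix that is a licit onset).
Between /u/ (V4) and /e/ (V5): /pw/ — entire cluster is a permitted onset → onset /pw/, coda ∅.
Result: fok.nwe.fwep.gu.pwef.
The second /f/ is in the onset of syllable 3 (/fwep/).

3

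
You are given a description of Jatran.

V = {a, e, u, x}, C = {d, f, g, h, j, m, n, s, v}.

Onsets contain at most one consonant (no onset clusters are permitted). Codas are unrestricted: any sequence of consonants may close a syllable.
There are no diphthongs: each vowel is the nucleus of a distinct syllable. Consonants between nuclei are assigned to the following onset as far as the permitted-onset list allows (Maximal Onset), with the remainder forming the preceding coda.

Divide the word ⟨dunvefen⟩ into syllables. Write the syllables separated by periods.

dun.ve.fen

Nuclei (vowels): u, e, e → 3 syllables.
Between /u/ (V1) and /e/ (V2): /nv/ — longest licit onset from the right is /v/, leaving /n/ as coda.
Between /e/ (V2) and /e/ (V3): /f/ is a single consonant, so it becomes the next onset.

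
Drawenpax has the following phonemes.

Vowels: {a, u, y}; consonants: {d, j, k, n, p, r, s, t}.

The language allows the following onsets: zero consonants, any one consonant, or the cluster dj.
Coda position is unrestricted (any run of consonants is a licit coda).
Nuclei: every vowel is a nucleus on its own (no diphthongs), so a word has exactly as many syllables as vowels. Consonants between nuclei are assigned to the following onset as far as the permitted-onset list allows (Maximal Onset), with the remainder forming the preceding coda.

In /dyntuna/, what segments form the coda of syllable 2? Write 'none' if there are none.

none

Nuclei (vowels): y, u, a → 3 syllables.
σ1/σ2 boundary: /nt/; trying suffixes from longest down, /t/ is the first permitted one, so coda /n/ | onset /t/.
σ2/σ3 boundary: just /n/ — single C goes to the following onset.
Result: dyn.tu.na.
Syllable 2 is /tu/: onset /t/, nucleus /u/, coda ∅.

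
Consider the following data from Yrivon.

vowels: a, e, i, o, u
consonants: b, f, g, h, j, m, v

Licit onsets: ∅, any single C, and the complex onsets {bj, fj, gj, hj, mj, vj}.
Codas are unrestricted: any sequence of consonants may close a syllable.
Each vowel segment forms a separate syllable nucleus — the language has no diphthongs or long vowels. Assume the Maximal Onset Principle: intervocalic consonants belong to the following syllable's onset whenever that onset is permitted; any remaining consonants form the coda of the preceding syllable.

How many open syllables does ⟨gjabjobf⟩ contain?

Nuclei (vowels): a, o → 2 syllables.
V1 /a/ – V2 /o/: /bj/ — entire cluster is a permitted onset → onset /bj/, coda ∅.
Result: gja.bjobf.
Classifying each syllable: /gja/ (open), /bjobf/ (closed).
Open syllables: 1.

1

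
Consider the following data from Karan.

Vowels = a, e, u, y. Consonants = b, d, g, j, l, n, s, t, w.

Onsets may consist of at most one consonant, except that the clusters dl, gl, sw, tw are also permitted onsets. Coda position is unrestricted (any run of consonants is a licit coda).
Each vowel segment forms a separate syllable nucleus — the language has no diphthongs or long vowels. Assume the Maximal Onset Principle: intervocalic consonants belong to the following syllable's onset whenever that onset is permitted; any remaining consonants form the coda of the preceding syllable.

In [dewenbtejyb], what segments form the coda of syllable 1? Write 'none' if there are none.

none

The vowels are e, e, e, y — 4 nuclei, so 4 syllables.
Between /e/ (V1) and /e/ (V2): /w/ → onset of the next syllable (single consonants are always licit onsets).
Between /e/ (V2) and /e/ (V3): /nbt/; trying suffixes from longest down, /t/ is the first permitted one, so coda /nb/ | onset /t/.
Between /e/ (V3) and /y/ (V4): just /j/ — single C goes to the following onset.
Result: de.wenb.te.jyb.
Syllable 1 is /de/: onset /d/, nucleus /e/, coda ∅.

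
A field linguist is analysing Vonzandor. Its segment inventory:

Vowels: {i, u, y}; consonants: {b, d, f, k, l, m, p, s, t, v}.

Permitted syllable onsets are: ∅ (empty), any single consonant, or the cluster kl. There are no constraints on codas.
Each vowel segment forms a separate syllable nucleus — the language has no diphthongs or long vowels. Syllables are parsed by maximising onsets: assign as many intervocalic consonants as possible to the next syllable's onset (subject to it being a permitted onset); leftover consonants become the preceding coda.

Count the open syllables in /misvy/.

1

Vowels present: i, y; each is a nucleus, giving 2 syllables.
V1 /i/ – V2 /y/: /sv/; trying suffixes from longest down, /v/ is the first permitted one, so coda /s/ | onset /v/.
Result: mis.vy.
Classifying each syllable: /mis/ (closed), /vy/ (open).
Open syllables: 1.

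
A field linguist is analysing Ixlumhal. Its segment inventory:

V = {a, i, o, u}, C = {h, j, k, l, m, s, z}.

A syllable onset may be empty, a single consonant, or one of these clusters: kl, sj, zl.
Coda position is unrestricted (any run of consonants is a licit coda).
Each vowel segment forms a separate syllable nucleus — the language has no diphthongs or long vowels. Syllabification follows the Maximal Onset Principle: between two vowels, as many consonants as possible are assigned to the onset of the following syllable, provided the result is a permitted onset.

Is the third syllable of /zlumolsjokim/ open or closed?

Vowels present: u, o, o, i; each is a nucleus, giving 4 syllables.
V1 /u/ – V2 /o/: /m/ is a single consonant, so it becomes the next onset.
V2 /o/ – V3 /o/: /lsj/ splits as /l/ + /sj/ (/sj/ is the longest suffix that is a licit onset).
V3 /o/ – V4 /i/: /k/ is a single consonant, so it becomes the next onset.
Syllabification: zlu.mol.sjo.kim.
Syllable 3 is /sjo/; it ends in its nucleus with no coda, so it is open.

open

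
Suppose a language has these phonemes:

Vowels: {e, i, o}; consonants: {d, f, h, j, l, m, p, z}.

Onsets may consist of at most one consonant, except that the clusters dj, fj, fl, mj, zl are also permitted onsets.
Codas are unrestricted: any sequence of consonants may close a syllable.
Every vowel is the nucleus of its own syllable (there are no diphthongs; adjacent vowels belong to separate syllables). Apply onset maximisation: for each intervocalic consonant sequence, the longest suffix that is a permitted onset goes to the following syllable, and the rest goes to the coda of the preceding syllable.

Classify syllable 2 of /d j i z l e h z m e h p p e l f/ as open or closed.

closed

Nuclei (vowels): i, e, e, e → 4 syllables.
V1 /i/ – V2 /e/: /zl/ is a licit onset in full, so it all attaches to the next syllable.
V2 /e/ – V3 /e/: /hzm/; trying suffixes from longest down, /m/ is the first permitted one, so coda /hz/ | onset /m/.
V3 /e/ – V4 /e/: /hpp/; trying suffixes from longest down, /p/ is the first permitted one, so coda /hp/ | onset /p/.
Result: dji.zlehz.mehp.pelf.
Syllable 2 is /zlehz/ with coda /hz/, so it is closed.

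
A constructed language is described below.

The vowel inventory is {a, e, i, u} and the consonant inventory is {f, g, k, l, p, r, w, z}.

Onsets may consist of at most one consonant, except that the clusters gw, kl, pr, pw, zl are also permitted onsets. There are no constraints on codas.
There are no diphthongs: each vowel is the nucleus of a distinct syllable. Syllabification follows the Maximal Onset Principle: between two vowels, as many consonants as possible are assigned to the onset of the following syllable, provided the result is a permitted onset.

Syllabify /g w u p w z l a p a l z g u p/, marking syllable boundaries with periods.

gwupw.zla.palz.gup

The vowels are u, a, a, u — 4 nuclei, so 4 syllables.
σ1/σ2 boundary: /pwzl/; trying suffixes from longest down, /zl/ is the first permitted one, so coda /pw/ | onset /zl/.
σ2/σ3 boundary: just /p/ — single C goes to the following onset.
σ3/σ4 boundary: /lzg/ — longest licit onset from the right is /g/, leaving /lz/ as coda.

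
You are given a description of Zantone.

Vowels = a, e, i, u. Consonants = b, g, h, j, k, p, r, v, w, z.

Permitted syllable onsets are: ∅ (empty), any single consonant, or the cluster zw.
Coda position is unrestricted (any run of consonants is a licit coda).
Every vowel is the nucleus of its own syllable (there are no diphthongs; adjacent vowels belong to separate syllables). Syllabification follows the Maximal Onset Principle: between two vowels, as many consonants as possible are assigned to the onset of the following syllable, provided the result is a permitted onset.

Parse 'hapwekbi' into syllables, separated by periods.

hap.wek.bi

Vowels present: a, e, i; each is a nucleus, giving 3 syllables.
Between /a/ (V1) and /e/ (V2): /pw/ splits as /p/ + /w/ (/w/ is the longest suffix that is a licit onset).
Between /e/ (V2) and /i/ (V3): /kb/ splits as /k/ + /b/ (/b/ is the longest suffix that is a licit onset).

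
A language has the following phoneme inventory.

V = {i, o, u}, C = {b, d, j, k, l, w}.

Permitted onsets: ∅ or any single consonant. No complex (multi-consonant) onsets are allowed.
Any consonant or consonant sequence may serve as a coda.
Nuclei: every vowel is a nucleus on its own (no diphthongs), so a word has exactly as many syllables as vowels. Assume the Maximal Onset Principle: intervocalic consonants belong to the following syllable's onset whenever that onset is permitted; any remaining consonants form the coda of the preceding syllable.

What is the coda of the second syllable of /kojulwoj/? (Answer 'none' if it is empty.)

Vowels present: o, u, o; each is a nucleus, giving 3 syllables.
/o…u/ gap (V1→V2): /j/ → onset of the next syllable (single consonants are always licit onsets).
/u…o/ gap (V2→V3): /lw/; trying suffixes from longest down, /w/ is the first permitted one, so coda /l/ | onset /w/.
Syllabification: ko.jul.woj.
Syllable 2 is /jul/: onset /j/, nucleus /u/, coda /l/.

l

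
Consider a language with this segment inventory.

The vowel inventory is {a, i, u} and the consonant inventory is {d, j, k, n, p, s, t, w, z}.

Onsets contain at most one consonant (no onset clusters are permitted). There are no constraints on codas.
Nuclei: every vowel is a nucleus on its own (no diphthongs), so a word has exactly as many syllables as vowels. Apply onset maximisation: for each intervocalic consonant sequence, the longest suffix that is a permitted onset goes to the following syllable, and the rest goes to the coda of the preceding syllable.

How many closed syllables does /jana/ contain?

0

The vowels are a, a — 2 nuclei, so 2 syllables.
Between /a/ (V1) and /a/ (V2): just /n/ — single C goes to the following onset.
Putting it together: ja.na.
Classifying each syllable: /ja/ (open), /na/ (open).
Closed syllables: 0.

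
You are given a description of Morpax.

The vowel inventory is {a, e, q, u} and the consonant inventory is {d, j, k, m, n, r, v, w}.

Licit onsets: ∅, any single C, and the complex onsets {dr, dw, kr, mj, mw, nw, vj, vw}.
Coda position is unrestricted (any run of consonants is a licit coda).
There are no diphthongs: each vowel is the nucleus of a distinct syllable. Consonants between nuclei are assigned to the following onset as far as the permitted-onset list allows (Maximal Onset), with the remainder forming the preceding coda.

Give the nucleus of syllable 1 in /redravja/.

Nuclei (vowels): e, a, a → 3 syllables.
The first nucleus (vowel 1 from the left) is /e/.

e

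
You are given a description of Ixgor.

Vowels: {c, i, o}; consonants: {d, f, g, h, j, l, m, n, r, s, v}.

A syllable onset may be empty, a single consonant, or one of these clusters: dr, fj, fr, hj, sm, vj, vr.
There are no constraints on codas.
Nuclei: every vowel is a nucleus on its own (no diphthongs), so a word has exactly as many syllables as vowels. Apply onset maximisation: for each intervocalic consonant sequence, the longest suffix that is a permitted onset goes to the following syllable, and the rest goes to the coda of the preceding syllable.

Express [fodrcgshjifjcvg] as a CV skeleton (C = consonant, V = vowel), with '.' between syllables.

CV.CCVCC.CCV.CCVCC

Nuclei (vowels): o, c, i, c → 4 syllables.
σ1/σ2 boundary: cluster /dr/ — /dr/ is itself a permitted onset, so the whole cluster goes right; preceding coda = ∅.
σ2/σ3 boundary: /gshj/ — longest licit onset from the right is /hj/, leaving /gs/ as coda.
σ3/σ4 boundary: /fj/ is a licit onset in full, so it all attaches to the next syllable.
So the parse is fo.drcgs.hji.fjcvg.
Mapping each syllable to C/V: /fo/ → CV, /drcgs/ → CCVCC, /hji/ → CCV, /fjcvg/ → CCVCC.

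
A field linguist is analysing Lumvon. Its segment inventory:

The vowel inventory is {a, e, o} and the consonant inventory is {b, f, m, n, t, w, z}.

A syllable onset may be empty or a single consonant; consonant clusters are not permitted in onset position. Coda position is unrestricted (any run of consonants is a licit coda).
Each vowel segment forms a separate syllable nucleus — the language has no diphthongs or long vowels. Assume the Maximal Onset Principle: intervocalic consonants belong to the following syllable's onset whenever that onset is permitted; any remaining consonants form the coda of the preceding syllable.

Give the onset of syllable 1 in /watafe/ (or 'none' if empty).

Nuclei (vowels): a, a, e → 3 syllables.
σ1/σ2 boundary: /t/ is a single consonant, so it becomes the next onset.
σ2/σ3 boundary: /f/ → onset of the next syllable (single consonants are always licit onsets).
Putting it together: wa.ta.fe.
Syllable 1 is /wa/: onset /w/, nucleus /a/, coda ∅.

w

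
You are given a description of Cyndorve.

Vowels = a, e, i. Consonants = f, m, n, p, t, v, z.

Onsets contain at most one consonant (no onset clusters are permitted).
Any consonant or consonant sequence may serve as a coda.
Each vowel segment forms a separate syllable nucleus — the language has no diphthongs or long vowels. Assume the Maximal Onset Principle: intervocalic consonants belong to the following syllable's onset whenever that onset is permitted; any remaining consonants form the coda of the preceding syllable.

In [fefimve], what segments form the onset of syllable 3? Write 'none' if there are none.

v

The vowels are e, i, e — 3 nuclei, so 3 syllables.
σ1/σ2 boundary: /f/ is a single consonant, so it becomes the next onset.
σ2/σ3 boundary: cluster /mv/ — the longest permitted-onset suffix is /v/; onset = /v/, preceding coda = /m/.
Result: fe.fim.ve.
Syllable 3 is /ve/: onset /v/, nucleus /e/, coda ∅.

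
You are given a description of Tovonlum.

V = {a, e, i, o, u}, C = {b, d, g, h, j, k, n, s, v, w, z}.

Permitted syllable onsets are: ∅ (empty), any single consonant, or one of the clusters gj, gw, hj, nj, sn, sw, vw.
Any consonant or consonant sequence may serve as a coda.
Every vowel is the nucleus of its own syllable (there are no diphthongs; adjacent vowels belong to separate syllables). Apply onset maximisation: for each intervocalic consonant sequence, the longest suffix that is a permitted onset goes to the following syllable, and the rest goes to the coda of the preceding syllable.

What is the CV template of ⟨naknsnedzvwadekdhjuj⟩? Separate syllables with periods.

CVCC.CCVCC.CCV.CVCC.CCVC

The vowels are a, e, a, e, u — 5 nuclei, so 5 syllables.
σ1/σ2 boundary: cluster /knsn/ — the longest permitted-onset suffix is /sn/; onset = /sn/, preceding coda = /kn/.
σ2/σ3 boundary: /dzvw/; trying suffixes from longest down, /vw/ is the first permitted one, so coda /dz/ | onset /vw/.
σ3/σ4 boundary: just /d/ — single C goes to the following onset.
σ4/σ5 boundary: /kdhj/ — longest licit onset from the right is /hj/, leaving /kd/ as coda.
Result: nakn.snedz.vwa.dekd.hjuj.
Mapping each syllable to C/V: /nakn/ → CVCC, /snedz/ → CCVCC, /vwa/ → CCV, /dekd/ → CVCC, /hjuj/ → CCVC.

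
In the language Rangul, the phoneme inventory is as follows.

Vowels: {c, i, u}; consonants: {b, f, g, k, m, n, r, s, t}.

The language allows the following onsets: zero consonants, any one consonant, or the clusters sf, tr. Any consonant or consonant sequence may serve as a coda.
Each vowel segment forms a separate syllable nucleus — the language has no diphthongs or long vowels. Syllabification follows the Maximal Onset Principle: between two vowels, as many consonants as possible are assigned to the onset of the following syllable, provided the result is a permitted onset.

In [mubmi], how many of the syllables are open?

Vowels present: u, i; each is a nucleus, giving 2 syllables.
Between /u/ (V1) and /i/ (V2): /bm/; trying suffixes from longest down, /m/ is the first permitted one, so coda /b/ | onset /m/.
So the parse is mub.mi.
Classifying each syllable: /mub/ (closed), /mi/ (open).
Open syllables: 1.

1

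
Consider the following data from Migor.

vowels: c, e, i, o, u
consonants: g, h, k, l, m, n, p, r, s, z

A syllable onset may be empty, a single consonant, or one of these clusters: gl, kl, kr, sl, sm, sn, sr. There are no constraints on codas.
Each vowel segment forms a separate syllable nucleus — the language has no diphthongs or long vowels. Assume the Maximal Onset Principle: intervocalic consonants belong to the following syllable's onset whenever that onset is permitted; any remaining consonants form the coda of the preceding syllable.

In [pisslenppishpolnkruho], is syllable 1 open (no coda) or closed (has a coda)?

closed

Nuclei (vowels): i, e, i, o, u, o → 6 syllables.
V1 /i/ – V2 /e/: /ssl/ splits as /s/ + /sl/ (/sl/ is the longest suffix that is a licit onset).
V2 /e/ – V3 /i/: cluster /npp/ — the longest permitted-onset suffix is /p/; onset = /p/, preceding coda = /np/.
V3 /i/ – V4 /o/: /shp/ splits as /sh/ + /p/ (/p/ is the longest suffix that is a licit onset).
V4 /o/ – V5 /u/: /lnkr/; trying suffixes from longest down, /kr/ is the first permitted one, so coda /ln/ | onset /kr/.
V5 /u/ – V6 /o/: just /h/ — single C goes to the following onset.
Putting it together: pis.slenp.pish.poln.kru.ho.
Syllable 1 is /pis/ with coda /s/, so it is closed.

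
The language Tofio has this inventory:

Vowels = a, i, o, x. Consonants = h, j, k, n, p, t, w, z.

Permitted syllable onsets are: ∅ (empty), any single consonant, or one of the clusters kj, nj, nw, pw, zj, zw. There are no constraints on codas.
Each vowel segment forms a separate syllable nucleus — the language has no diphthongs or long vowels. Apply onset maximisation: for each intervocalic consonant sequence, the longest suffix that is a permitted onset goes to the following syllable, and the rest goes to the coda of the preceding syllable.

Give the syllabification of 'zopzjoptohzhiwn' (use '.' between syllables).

zop.zjop.tohz.hiwn

Nuclei (vowels): o, o, o, i → 4 syllables.
σ1/σ2 boundary: cluster /pzj/ — the longest permitted-onset suffix is /zj/; onset = /zj/, preceding coda = /p/.
σ2/σ3 boundary: /pt/; trying suffixes from longest down, /t/ is the first permitted one, so coda /p/ | onset /t/.
σ3/σ4 boundary: /hzh/ — longest licit onset from the right is /h/, leaving /hz/ as coda.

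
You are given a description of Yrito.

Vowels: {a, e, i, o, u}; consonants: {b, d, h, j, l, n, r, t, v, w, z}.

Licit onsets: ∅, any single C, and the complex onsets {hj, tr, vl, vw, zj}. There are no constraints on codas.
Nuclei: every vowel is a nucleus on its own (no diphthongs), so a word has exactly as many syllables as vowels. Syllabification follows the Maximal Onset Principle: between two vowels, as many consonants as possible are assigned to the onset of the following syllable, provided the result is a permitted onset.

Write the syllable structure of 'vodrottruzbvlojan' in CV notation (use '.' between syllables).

The vowels are o, o, u, o, a — 5 nuclei, so 5 syllables.
V1 /o/ – V2 /o/: /dr/ — longest licit onset from the right is /r/, leaving /d/ as coda.
V2 /o/ – V3 /u/: /ttr/; trying suffixes from longest down, /tr/ is the first permitted one, so coda /t/ | onset /tr/.
V3 /u/ – V4 /o/: /zbvl/; trying suffixes from longest down, /vl/ is the first permitted one, so coda /zb/ | onset /vl/.
V4 /o/ – V5 /a/: /j/ → onset of the next syllable (single consonants are always licit onsets).
Syllabification: vod.rot.truzb.vlo.jan.
Mapping each syllable to C/V: /vod/ → CVC, /rot/ → CVC, /truzb/ → CCVCC, /vlo/ → CCV, /jan/ → CVC.

CVC.CVC.CCVCC.CCV.CVC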